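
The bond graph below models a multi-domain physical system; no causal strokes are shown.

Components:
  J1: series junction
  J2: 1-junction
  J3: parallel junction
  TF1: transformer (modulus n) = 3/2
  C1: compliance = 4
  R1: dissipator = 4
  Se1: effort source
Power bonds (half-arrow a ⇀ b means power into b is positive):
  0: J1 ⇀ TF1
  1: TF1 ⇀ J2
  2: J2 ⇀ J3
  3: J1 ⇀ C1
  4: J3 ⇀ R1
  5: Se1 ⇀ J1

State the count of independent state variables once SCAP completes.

β5 |J1  (Se1 (Se) sets effort on bond)
β3 |J1  (C1: C, integral causality)
β0 |TF1  (J1: last free bond brings flow in)
β1 |J2  (TF TF1: opposite of bond 0)
β2 |J3  (only one flow-in slot at J2)
β4 |R1  (common-e at J3 fixed by 2)

1  (C1 all integral)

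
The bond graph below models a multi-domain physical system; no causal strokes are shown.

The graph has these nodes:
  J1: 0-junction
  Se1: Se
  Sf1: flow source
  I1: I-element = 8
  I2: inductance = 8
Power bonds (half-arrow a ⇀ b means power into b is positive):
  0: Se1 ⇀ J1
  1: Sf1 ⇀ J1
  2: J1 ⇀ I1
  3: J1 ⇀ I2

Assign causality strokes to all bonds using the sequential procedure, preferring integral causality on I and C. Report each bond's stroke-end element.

#0 stroke→J1
#1 stroke→Sf1
#2 stroke→I1
#3 stroke→I2

b0 stroke at J1  (source Se1 imposes e)
b1 stroke at Sf1  (source Sf1 imposes f)
b2 stroke at I1  (0-jn J1 has e-setter on 0)
b3 stroke at I2  (J1: bond 0 brought effort, rest push out)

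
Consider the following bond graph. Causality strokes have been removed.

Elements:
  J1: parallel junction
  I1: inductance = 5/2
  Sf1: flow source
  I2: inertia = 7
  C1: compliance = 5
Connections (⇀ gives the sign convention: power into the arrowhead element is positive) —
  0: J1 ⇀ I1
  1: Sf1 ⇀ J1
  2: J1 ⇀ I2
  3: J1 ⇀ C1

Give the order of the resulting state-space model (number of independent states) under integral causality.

3  (C1, I1, I2 all integral)

β1 stroke→Sf1  (Sf1 (Sf) sets flow on bond)
β0 stroke→I1  (I1 outputs flow p/I1)
β2 stroke→I2  (I2: I, integral causality)
β3 stroke→J1  (J1: last free bond brings effort in)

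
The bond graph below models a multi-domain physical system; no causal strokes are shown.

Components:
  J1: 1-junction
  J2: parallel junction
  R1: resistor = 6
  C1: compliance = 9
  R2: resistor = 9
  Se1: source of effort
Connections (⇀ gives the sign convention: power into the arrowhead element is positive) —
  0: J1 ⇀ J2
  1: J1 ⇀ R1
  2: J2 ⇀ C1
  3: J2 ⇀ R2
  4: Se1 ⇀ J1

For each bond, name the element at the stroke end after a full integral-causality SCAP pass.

β0 stroke at J1
β1 stroke at R1
β2 stroke at J2
β3 stroke at R2
β4 stroke at J1

β4 stroke at J1  (source Se1 imposes e)
β2 stroke at J2  (C1: C, integral causality)
β0 stroke at J1  (J2 effort already set via bond 2)
β3 stroke at R2  (J2 effort already set via bond 2)
β1 stroke at R1  (only one flow-in slot at J1)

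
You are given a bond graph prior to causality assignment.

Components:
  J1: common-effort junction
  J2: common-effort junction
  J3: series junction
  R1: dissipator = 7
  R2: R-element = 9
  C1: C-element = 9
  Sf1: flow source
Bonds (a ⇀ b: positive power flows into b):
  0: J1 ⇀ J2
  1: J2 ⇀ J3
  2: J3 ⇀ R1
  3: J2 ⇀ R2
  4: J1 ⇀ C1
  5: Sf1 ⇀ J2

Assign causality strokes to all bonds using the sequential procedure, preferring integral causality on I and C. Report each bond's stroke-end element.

b0 →J2
b1 →J3
b2 →R1
b3 →R2
b4 →J1
b5 →Sf1

bond 5 →Sf1  (Sf1 (Sf) sets flow on bond)
bond 4 →J1  (C1 integral (e out))
bond 0 →J2  (J1 effort already set via bond 4)
bond 1 →J3  (common-e at J2 fixed by 0)
bond 3 →R2  (common-e at J2 fixed by 0)
bond 2 →R1  (closing 1-jn rule on J3)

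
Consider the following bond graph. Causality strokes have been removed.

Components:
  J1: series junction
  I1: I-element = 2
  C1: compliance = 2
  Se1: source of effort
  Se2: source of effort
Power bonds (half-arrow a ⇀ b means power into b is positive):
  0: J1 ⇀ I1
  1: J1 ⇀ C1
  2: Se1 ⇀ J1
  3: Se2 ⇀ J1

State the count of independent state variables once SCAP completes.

β2 stroke→J1  (Se1 (Se) sets effort on bond)
β3 stroke→J1  (Se2: effort source, stroke at far end)
β0 stroke→I1  (prefer integral on I1)
β1 stroke→J1  (J1: bond 0 brought flow, rest push out)

2  (C1, I1 all integral)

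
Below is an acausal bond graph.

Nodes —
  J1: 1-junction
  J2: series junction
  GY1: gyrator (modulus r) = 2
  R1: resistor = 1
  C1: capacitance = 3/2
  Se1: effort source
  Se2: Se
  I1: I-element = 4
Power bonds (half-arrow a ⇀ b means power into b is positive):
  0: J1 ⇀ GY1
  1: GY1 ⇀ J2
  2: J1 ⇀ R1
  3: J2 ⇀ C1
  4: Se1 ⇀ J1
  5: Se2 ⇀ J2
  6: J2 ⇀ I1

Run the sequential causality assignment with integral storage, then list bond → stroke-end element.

#0 |J1
#1 |J2
#2 |R1
#3 |J2
#4 |J1
#5 |J2
#6 |I1

b4 |J1  (Se1 fixes effort; stroke away)
b5 |J2  (Se2 (Se) sets effort on bond)
b3 |J2  (C1 outputs effort q/C1)
b6 |I1  (I1 outputs flow p/I1)
b1 |J2  (J2: bond 6 brought flow, rest push out)
b0 |J1  (GY GY1: same side as bond 1)
b2 |R1  (closing 1-jn rule on J1)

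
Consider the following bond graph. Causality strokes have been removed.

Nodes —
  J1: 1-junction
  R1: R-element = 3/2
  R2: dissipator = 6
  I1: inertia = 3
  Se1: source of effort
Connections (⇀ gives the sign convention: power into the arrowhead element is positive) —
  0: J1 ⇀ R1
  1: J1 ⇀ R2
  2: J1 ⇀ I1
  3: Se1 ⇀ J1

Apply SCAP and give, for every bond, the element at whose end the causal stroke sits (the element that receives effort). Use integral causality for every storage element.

β0 |J1
β1 |J1
β2 |I1
β3 |J1

β3 stroke at J1  (source Se1 imposes e)
β2 stroke at I1  (I1 integral (f out))
β0 stroke at J1  (common-f at J1 fixed by 2)
β1 stroke at J1  (J1 flow already set via bond 2)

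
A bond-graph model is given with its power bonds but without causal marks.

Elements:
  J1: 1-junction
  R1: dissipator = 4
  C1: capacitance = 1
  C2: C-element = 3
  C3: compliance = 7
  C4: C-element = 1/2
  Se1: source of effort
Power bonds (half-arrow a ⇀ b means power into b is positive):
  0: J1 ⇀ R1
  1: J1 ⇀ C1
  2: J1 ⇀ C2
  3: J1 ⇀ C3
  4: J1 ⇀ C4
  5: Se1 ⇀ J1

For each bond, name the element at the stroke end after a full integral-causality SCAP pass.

bond 5 |J1  (source Se1 imposes e)
bond 1 |J1  (C1 outputs effort q/C1)
bond 2 |J1  (prefer integral on C2)
bond 3 |J1  (prefer integral on C3)
bond 4 |J1  (C4 integral (e out))
bond 0 |R1  (closing 1-jn rule on J1)

#0 stroke→R1
#1 stroke→J1
#2 stroke→J1
#3 stroke→J1
#4 stroke→J1
#5 stroke→J1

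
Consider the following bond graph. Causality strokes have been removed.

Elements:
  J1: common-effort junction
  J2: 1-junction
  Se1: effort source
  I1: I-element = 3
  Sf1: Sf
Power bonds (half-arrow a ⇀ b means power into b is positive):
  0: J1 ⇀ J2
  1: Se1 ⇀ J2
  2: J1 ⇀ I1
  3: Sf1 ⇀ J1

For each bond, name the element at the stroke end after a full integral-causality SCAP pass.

#1 stroke at J2  (Se1 fixes effort; stroke away)
#3 stroke at Sf1  (source Sf1 imposes f)
#0 stroke at J1  (only one flow-in slot at J2)
#2 stroke at I1  (J1: bond 0 brought effort, rest push out)

#0 |J1
#1 |J2
#2 |I1
#3 |Sf1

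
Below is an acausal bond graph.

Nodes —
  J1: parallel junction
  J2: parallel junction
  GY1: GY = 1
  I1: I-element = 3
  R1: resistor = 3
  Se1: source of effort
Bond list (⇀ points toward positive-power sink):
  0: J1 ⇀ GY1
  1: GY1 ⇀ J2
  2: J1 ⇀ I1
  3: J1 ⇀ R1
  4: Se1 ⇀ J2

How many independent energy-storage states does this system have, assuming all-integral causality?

1  (I1 all integral)

bond 4 stroke at J2  (Se1 (Se) sets effort on bond)
bond 1 stroke at GY1  (common-e at J2 fixed by 4)
bond 0 stroke at GY1  (through GY1, causality inverts; strokes same side of GY1)
bond 2 stroke at I1  (I1: I, integral causality)
bond 3 stroke at J1  (J1 needs exactly one e-in)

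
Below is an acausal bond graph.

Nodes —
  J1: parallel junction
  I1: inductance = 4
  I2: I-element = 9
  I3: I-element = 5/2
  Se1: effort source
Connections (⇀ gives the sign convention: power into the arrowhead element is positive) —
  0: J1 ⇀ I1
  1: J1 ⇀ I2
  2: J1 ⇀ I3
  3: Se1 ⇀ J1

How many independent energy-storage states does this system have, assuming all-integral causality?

#3 →J1  (Se1: effort source, stroke at far end)
#0 →I1  (J1: bond 3 brought effort, rest push out)
#1 →I2  (0-jn J1 has e-setter on 3)
#2 →I3  (0-jn J1 has e-setter on 3)

3  (I1, I2, I3 all integral)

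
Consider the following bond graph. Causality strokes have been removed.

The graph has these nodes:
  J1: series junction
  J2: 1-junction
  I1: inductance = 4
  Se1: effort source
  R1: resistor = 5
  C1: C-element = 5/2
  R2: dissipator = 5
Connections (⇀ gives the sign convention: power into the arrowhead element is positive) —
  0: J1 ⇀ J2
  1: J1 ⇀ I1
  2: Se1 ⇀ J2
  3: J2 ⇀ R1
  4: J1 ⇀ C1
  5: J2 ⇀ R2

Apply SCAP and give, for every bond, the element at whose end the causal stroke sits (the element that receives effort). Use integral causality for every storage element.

bond 2 stroke at J2  (source Se1 imposes e)
bond 1 stroke at I1  (prefer integral on I1)
bond 0 stroke at J1  (1-jn J1 has f-setter on 1)
bond 4 stroke at J1  (J1 flow already set via bond 1)
bond 3 stroke at J2  (J2 flow already set via bond 0)
bond 5 stroke at J2  (J2 flow already set via bond 0)

bond 0 stroke→J1
bond 1 stroke→I1
bond 2 stroke→J2
bond 3 stroke→J2
bond 4 stroke→J1
bond 5 stroke→J2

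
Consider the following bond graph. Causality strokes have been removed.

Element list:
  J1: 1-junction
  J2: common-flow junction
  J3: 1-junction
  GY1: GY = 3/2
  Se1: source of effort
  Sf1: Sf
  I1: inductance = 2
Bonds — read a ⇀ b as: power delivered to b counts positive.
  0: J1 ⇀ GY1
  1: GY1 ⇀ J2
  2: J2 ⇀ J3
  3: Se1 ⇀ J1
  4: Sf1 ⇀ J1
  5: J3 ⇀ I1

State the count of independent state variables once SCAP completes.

#3 stroke→J1  (Se1 fixes effort; stroke away)
#4 stroke→Sf1  (Sf1: flow source, stroke at near end)
#0 stroke→J1  (1-jn J1 has f-setter on 4)
#1 stroke→J2  (GY GY1: same side as bond 0)
#2 stroke→J3  (J2: last free bond brings flow in)
#5 stroke→I1  (J3: last free bond brings flow in)

1  (I1 all integral)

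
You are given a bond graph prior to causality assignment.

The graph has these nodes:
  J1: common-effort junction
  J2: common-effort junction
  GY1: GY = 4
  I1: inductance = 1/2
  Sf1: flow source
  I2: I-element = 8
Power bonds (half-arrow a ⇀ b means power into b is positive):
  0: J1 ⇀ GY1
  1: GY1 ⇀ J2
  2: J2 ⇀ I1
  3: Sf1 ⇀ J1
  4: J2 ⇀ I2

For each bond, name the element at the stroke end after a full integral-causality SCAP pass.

b3 →Sf1  (Sf1 (Sf) sets flow on bond)
b0 →J1  (only one effort-in slot at J1)
b1 →J2  (GY1: gyrator matches bond 0)
b2 →I1  (common-e at J2 fixed by 1)
b4 →I2  (J2: bond 1 brought effort, rest push out)

#0 |J1
#1 |J2
#2 |I1
#3 |Sf1
#4 |I2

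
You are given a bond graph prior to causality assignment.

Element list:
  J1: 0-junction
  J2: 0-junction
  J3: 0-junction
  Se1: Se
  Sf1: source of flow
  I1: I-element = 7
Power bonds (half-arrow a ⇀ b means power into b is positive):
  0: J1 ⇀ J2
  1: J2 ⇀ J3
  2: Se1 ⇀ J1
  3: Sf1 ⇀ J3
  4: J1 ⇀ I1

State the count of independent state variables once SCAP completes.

#2 |J1  (Se1 fixes effort; stroke away)
#3 |Sf1  (Sf1 fixes flow; stroke at Sf1)
#0 |J2  (J1 effort already set via bond 2)
#4 |I1  (0-jn J1 has e-setter on 2)
#1 |J3  (J2 effort already set via bond 0)

1  (I1 all integral)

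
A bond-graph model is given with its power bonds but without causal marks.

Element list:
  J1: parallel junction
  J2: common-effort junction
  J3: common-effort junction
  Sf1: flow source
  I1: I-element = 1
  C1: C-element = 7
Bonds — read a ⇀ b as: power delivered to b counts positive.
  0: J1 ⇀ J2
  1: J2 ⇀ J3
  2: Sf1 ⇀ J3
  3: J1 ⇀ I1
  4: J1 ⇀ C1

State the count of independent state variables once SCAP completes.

2  (C1, I1 all integral)

b2 stroke→Sf1  (Sf1: flow source, stroke at near end)
b1 stroke→J3  (closing 0-jn rule on J3)
b0 stroke→J2  (only one effort-in slot at J2)
b3 stroke→I1  (prefer integral on I1)
b4 stroke→J1  (closing 0-jn rule on J1)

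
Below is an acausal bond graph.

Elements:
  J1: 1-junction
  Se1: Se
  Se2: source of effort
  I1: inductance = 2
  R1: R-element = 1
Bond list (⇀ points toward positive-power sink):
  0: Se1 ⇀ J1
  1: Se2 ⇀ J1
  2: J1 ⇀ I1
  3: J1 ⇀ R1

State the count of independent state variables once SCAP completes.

1  (I1 all integral)

bond 0 →J1  (Se1: effort source, stroke at far end)
bond 1 →J1  (Se2: effort source, stroke at far end)
bond 2 →I1  (I1 outputs flow p/I1)
bond 3 →J1  (J1: bond 2 brought flow, rest push out)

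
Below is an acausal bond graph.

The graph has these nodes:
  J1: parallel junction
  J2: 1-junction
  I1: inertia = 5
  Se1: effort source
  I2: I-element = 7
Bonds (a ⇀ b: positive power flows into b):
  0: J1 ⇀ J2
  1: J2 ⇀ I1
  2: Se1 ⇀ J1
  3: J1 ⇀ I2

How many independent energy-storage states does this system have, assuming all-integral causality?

2  (I1, I2 all integral)

β2 stroke→J1  (Se1 fixes effort; stroke away)
β0 stroke→J2  (common-e at J1 fixed by 2)
β3 stroke→I2  (0-jn J1 has e-setter on 2)
β1 stroke→I1  (closing 1-jn rule on J2)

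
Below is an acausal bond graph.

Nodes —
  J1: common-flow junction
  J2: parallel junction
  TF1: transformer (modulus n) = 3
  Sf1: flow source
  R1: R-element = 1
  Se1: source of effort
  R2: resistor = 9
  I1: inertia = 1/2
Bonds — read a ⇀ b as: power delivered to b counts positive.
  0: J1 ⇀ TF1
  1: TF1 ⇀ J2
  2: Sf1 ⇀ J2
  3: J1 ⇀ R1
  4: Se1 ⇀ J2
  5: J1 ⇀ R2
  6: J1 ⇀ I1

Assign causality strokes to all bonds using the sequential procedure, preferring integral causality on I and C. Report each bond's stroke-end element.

β0 stroke at J1
β1 stroke at TF1
β2 stroke at Sf1
β3 stroke at J1
β4 stroke at J2
β5 stroke at J1
β6 stroke at I1

bond 2 stroke at Sf1  (source Sf1 imposes f)
bond 4 stroke at J2  (Se1 fixes effort; stroke away)
bond 1 stroke at TF1  (0-jn J2 has e-setter on 4)
bond 0 stroke at J1  (TF1: transformer flips bond 1)
bond 6 stroke at I1  (I1 integral (f out))
bond 3 stroke at J1  (J1: bond 6 brought flow, rest push out)
bond 5 stroke at J1  (J1 flow already set via bond 6)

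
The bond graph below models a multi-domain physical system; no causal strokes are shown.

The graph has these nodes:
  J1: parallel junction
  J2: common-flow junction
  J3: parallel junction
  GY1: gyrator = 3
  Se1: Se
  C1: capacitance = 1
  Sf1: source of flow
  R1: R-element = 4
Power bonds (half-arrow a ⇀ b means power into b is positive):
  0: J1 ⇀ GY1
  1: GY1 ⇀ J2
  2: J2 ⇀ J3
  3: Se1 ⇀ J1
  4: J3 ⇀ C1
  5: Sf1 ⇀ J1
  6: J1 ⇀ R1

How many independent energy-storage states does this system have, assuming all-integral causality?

bond 3 stroke→J1  (Se1 fixes effort; stroke away)
bond 5 stroke→Sf1  (source Sf1 imposes f)
bond 0 stroke→GY1  (J1: bond 3 brought effort, rest push out)
bond 6 stroke→R1  (J1: bond 3 brought effort, rest push out)
bond 1 stroke→GY1  (GY1 both-in/both-out from 0)
bond 2 stroke→J2  (J2: bond 1 brought flow, rest push out)
bond 4 stroke→J3  (J3 needs exactly one e-in)

1  (C1 all integral)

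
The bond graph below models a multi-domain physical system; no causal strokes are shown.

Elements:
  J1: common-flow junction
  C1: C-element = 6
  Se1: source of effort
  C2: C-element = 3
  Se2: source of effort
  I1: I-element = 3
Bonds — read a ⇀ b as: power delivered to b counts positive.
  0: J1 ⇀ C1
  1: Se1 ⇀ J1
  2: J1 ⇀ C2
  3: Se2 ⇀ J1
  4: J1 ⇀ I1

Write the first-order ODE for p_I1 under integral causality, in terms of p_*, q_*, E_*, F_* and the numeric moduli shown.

#1 |J1  (Se1 (Se) sets effort on bond)
#3 |J1  (Se2 fixes effort; stroke away)
#0 |J1  (C1 integral (e out))
#2 |J1  (C2 outputs effort q/C2)
#4 |I1  (closing 1-jn rule on J1)

dp_I1/dt = E_Se1 + E_Se2 - q_C1/6 - q_C2/3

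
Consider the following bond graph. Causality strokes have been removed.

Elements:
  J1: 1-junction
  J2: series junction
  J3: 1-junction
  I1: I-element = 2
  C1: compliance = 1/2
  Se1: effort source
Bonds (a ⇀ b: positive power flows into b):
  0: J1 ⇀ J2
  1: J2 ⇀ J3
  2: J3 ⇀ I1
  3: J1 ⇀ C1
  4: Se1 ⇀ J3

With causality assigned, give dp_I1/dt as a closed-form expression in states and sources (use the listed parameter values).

dp_I1/dt = E_Se1 - 2*q_C1

#4 |J3  (source Se1 imposes e)
#2 |I1  (I1 outputs flow p/I1)
#1 |J3  (J3 flow already set via bond 2)
#0 |J2  (J2 flow already set via bond 1)
#3 |J1  (J1 flow already set via bond 0)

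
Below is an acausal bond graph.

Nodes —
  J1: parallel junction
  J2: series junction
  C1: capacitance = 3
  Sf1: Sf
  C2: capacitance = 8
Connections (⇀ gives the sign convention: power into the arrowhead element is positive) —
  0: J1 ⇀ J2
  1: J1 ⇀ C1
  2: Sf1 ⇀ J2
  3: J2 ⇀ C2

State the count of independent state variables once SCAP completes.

β2 |Sf1  (Sf1: flow source, stroke at near end)
β0 |J2  (common-f at J2 fixed by 2)
β3 |J2  (common-f at J2 fixed by 2)
β1 |J1  (closing 0-jn rule on J1)

2  (C1, C2 all integral)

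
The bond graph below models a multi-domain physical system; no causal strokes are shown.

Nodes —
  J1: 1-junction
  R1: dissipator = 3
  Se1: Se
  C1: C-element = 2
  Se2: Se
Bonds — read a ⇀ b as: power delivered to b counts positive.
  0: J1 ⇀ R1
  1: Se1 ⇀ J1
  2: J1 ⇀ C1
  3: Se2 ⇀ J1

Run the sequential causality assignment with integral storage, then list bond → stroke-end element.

bond 0 stroke at R1
bond 1 stroke at J1
bond 2 stroke at J1
bond 3 stroke at J1

b1 stroke→J1  (Se1 (Se) sets effort on bond)
b3 stroke→J1  (source Se2 imposes e)
b2 stroke→J1  (C1 integral (e out))
b0 stroke→R1  (J1 needs exactly one f-in)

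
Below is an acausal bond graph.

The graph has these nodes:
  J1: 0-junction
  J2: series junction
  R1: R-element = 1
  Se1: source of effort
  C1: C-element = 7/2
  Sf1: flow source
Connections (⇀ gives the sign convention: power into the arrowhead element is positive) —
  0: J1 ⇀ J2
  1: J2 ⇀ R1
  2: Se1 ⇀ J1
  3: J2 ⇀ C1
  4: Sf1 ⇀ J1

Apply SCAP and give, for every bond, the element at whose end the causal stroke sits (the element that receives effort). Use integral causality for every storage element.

β2 stroke at J1  (Se1 (Se) sets effort on bond)
β4 stroke at Sf1  (Sf1 fixes flow; stroke at Sf1)
β0 stroke at J2  (J1 effort already set via bond 2)
β3 stroke at J2  (C1: C, integral causality)
β1 stroke at R1  (closing 1-jn rule on J2)

#0 stroke→J2
#1 stroke→R1
#2 stroke→J1
#3 stroke→J2
#4 stroke→Sf1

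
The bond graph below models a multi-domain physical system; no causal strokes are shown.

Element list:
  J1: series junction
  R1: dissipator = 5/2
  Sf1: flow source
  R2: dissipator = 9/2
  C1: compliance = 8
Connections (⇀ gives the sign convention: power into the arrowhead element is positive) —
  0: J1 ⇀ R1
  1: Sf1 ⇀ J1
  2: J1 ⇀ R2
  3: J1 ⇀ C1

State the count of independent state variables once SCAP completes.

#1 stroke at Sf1  (Sf1 fixes flow; stroke at Sf1)
#0 stroke at J1  (J1 flow already set via bond 1)
#2 stroke at J1  (1-jn J1 has f-setter on 1)
#3 stroke at J1  (J1 flow already set via bond 1)

1  (C1 all integral)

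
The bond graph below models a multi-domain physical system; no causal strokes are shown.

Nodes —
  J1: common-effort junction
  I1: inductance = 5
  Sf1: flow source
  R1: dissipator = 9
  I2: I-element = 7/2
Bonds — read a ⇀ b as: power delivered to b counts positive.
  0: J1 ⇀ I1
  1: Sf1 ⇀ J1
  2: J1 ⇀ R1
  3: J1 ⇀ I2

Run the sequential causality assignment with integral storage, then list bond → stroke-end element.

bond 1 →Sf1  (source Sf1 imposes f)
bond 0 →I1  (I1: I, integral causality)
bond 3 →I2  (I2: I, integral causality)
bond 2 →J1  (J1: last free bond brings effort in)

#0 stroke→I1
#1 stroke→Sf1
#2 stroke→J1
#3 stroke→I2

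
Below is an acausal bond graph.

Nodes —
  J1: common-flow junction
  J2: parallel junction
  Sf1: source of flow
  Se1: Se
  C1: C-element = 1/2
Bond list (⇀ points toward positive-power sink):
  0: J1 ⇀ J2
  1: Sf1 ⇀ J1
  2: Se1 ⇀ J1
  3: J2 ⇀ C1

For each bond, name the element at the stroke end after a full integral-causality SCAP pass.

#0 |J1
#1 |Sf1
#2 |J1
#3 |J2

b1 →Sf1  (Sf1 fixes flow; stroke at Sf1)
b2 →J1  (Se1 (Se) sets effort on bond)
b0 →J1  (common-f at J1 fixed by 1)
b3 →J2  (J2: last free bond brings effort in)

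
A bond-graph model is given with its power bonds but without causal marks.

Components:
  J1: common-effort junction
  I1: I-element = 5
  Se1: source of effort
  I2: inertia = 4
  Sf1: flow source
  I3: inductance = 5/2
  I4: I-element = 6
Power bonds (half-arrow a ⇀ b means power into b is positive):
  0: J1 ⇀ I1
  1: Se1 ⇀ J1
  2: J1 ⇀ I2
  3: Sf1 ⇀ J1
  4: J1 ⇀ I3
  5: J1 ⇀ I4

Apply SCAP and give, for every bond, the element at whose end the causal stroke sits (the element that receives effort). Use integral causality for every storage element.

#1 |J1  (Se1: effort source, stroke at far end)
#3 |Sf1  (Sf1 (Sf) sets flow on bond)
#0 |I1  (J1: bond 1 brought effort, rest push out)
#2 |I2  (J1: bond 1 brought effort, rest push out)
#4 |I3  (common-e at J1 fixed by 1)
#5 |I4  (J1: bond 1 brought effort, rest push out)

b0 →I1
b1 →J1
b2 →I2
b3 →Sf1
b4 →I3
b5 →I4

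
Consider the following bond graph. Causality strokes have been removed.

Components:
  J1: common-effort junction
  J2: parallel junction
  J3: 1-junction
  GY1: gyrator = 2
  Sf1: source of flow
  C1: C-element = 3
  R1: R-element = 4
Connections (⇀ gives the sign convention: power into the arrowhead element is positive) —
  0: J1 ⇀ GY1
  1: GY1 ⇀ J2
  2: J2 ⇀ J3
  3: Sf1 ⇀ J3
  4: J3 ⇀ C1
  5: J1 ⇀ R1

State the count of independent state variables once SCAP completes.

1  (C1 all integral)

b3 stroke at Sf1  (Sf1 fixes flow; stroke at Sf1)
b2 stroke at J3  (common-f at J3 fixed by 3)
b4 stroke at J3  (J3: bond 3 brought flow, rest push out)
b1 stroke at J2  (only one effort-in slot at J2)
b0 stroke at J1  (through GY1, causality inverts; strokes same side of GY1)
b5 stroke at R1  (J1: bond 0 brought effort, rest push out)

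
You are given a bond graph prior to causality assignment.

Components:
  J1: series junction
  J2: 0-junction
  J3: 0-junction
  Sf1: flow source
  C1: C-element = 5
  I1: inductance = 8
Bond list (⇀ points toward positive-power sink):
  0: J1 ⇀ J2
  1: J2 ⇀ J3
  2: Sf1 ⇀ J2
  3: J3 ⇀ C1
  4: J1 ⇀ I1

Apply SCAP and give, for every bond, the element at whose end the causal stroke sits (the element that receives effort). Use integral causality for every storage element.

β0 |J1
β1 |J2
β2 |Sf1
β3 |J3
β4 |I1

β2 |Sf1  (Sf1 (Sf) sets flow on bond)
β3 |J3  (C1 outputs effort q/C1)
β1 |J2  (J3: bond 3 brought effort, rest push out)
β0 |J1  (J2: bond 1 brought effort, rest push out)
β4 |I1  (J1 needs exactly one f-in)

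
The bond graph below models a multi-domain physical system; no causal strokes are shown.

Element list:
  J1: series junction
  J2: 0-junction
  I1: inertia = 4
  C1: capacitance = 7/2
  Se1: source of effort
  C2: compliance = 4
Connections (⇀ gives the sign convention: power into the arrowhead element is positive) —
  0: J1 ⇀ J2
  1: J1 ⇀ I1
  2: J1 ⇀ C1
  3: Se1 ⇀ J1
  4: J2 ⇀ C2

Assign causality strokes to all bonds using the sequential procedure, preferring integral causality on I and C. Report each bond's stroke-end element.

β0 stroke at J1
β1 stroke at I1
β2 stroke at J1
β3 stroke at J1
β4 stroke at J2

bond 3 →J1  (Se1 fixes effort; stroke away)
bond 1 →I1  (I1 outputs flow p/I1)
bond 0 →J1  (J1 flow already set via bond 1)
bond 2 →J1  (J1: bond 1 brought flow, rest push out)
bond 4 →J2  (J2: last free bond brings effort in)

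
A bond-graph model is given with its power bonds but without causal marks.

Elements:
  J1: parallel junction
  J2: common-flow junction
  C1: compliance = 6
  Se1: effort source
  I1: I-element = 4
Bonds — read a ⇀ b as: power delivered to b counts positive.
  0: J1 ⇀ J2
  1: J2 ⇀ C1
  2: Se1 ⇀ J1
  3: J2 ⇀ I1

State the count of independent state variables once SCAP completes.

#2 stroke at J1  (Se1: effort source, stroke at far end)
#0 stroke at J2  (J1: bond 2 brought effort, rest push out)
#1 stroke at J2  (prefer integral on C1)
#3 stroke at I1  (J2: last free bond brings flow in)

2  (C1, I1 all integral)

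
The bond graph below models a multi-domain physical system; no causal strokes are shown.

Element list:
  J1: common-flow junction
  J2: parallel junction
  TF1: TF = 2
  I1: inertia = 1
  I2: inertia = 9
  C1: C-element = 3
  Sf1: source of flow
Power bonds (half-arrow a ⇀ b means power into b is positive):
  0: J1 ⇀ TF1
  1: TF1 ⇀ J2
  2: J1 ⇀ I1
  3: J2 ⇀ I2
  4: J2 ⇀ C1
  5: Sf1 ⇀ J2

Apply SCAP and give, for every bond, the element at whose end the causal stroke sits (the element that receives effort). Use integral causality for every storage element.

b0 |J1
b1 |TF1
b2 |I1
b3 |I2
b4 |J2
b5 |Sf1

β5 |Sf1  (Sf1 fixes flow; stroke at Sf1)
β2 |I1  (I1: I, integral causality)
β0 |J1  (J1: bond 2 brought flow, rest push out)
β1 |TF1  (TF1 one-in-one-out from 0)
β3 |I2  (prefer integral on I2)
β4 |J2  (closing 0-jn rule on J2)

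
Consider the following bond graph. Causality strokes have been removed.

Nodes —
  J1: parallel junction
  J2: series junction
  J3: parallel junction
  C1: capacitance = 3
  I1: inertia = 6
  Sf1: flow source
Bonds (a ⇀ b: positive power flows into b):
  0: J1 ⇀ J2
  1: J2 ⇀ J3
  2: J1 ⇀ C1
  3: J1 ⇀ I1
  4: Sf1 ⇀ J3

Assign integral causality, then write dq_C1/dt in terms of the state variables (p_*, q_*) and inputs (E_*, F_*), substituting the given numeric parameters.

dq_C1/dt = F_Sf1 - p_I1/6

b4 |Sf1  (Sf1 (Sf) sets flow on bond)
b1 |J3  (J3 needs exactly one e-in)
b0 |J2  (1-jn J2 has f-setter on 1)
b2 |J1  (C1 outputs effort q/C1)
b3 |I1  (J1 effort already set via bond 2)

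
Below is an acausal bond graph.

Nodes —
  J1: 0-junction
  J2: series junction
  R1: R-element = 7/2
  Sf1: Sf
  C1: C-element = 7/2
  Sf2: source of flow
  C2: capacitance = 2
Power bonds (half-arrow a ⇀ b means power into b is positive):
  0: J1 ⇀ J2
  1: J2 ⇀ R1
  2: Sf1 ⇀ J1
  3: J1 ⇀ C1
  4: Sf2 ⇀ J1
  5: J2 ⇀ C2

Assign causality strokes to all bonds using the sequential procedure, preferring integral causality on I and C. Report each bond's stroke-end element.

#2 |Sf1  (Sf1 (Sf) sets flow on bond)
#4 |Sf2  (source Sf2 imposes f)
#3 |J1  (C1: C, integral causality)
#0 |J2  (J1: bond 3 brought effort, rest push out)
#5 |J2  (C2 integral (e out))
#1 |R1  (only one flow-in slot at J2)

β0 |J2
β1 |R1
β2 |Sf1
β3 |J1
β4 |Sf2
β5 |J2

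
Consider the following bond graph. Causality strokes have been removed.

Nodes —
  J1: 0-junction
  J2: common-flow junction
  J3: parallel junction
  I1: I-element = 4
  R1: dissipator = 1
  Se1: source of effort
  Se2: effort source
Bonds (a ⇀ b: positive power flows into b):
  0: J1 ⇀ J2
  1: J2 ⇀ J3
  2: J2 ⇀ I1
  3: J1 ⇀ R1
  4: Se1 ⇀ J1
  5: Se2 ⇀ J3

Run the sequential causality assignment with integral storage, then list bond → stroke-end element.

#0 stroke at J2
#1 stroke at J2
#2 stroke at I1
#3 stroke at R1
#4 stroke at J1
#5 stroke at J3

bond 4 stroke at J1  (Se1 (Se) sets effort on bond)
bond 5 stroke at J3  (Se2 fixes effort; stroke away)
bond 0 stroke at J2  (J1 effort already set via bond 4)
bond 3 stroke at R1  (common-e at J1 fixed by 4)
bond 1 stroke at J2  (common-e at J3 fixed by 5)
bond 2 stroke at I1  (J2 needs exactly one f-in)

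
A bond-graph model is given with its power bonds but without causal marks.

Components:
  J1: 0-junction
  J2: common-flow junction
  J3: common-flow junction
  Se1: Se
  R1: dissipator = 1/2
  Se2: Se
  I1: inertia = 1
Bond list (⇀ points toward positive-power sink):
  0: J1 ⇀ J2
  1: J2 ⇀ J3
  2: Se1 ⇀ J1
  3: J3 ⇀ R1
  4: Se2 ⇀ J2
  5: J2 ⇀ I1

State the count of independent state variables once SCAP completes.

1  (I1 all integral)

bond 2 →J1  (Se1: effort source, stroke at far end)
bond 4 →J2  (Se2 (Se) sets effort on bond)
bond 0 →J2  (0-jn J1 has e-setter on 2)
bond 5 →I1  (I1 outputs flow p/I1)
bond 1 →J2  (J2 flow already set via bond 5)
bond 3 →J3  (J3: bond 1 brought flow, rest push out)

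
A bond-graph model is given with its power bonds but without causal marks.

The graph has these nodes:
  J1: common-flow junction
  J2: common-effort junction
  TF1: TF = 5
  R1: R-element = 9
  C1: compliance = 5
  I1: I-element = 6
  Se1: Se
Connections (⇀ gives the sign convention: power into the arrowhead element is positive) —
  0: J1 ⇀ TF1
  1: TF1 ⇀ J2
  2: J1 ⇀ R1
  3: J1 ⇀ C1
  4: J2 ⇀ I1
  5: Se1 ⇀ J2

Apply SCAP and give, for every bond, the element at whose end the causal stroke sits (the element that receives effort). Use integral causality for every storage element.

b5 →J2  (Se1 fixes effort; stroke away)
b1 →TF1  (J2: bond 5 brought effort, rest push out)
b4 →I1  (0-jn J2 has e-setter on 5)
b0 →J1  (through TF1, causality passes straight; one stroke at TF1)
b3 →J1  (C1: C, integral causality)
b2 →R1  (closing 1-jn rule on J1)

bond 0 stroke→J1
bond 1 stroke→TF1
bond 2 stroke→R1
bond 3 stroke→J1
bond 4 stroke→I1
bond 5 stroke→J2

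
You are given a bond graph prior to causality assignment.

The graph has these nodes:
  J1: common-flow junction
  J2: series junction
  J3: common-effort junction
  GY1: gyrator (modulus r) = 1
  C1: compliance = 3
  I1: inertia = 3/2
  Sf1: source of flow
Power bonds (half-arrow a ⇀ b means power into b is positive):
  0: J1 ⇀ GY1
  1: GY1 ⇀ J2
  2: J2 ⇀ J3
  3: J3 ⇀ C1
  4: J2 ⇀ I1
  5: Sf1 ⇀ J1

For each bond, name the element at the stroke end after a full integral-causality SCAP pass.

#0 stroke at J1
#1 stroke at J2
#2 stroke at J2
#3 stroke at J3
#4 stroke at I1
#5 stroke at Sf1

#5 stroke at Sf1  (source Sf1 imposes f)
#0 stroke at J1  (J1: bond 5 brought flow, rest push out)
#1 stroke at J2  (GY1: gyrator matches bond 0)
#3 stroke at J3  (prefer integral on C1)
#2 stroke at J2  (J3: bond 3 brought effort, rest push out)
#4 stroke at I1  (closing 1-jn rule on J2)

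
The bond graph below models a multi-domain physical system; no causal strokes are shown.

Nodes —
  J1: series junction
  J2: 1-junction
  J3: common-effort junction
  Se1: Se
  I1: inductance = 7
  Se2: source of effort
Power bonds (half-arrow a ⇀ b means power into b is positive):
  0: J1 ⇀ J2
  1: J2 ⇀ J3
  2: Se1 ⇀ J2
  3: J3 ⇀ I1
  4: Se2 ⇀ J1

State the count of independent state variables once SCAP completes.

β2 stroke→J2  (Se1 fixes effort; stroke away)
β4 stroke→J1  (source Se2 imposes e)
β0 stroke→J2  (closing 1-jn rule on J1)
β1 stroke→J3  (only one flow-in slot at J2)
β3 stroke→I1  (J3 effort already set via bond 1)

1  (I1 all integral)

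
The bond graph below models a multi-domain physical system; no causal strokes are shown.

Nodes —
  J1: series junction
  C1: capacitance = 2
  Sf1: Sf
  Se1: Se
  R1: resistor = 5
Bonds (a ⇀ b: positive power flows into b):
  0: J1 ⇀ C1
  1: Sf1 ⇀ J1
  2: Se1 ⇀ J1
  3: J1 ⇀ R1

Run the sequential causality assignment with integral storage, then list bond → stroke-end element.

#1 stroke→Sf1  (Sf1: flow source, stroke at near end)
#2 stroke→J1  (Se1 (Se) sets effort on bond)
#0 stroke→J1  (J1 flow already set via bond 1)
#3 stroke→J1  (1-jn J1 has f-setter on 1)

β0 stroke→J1
β1 stroke→Sf1
β2 stroke→J1
β3 stroke→J1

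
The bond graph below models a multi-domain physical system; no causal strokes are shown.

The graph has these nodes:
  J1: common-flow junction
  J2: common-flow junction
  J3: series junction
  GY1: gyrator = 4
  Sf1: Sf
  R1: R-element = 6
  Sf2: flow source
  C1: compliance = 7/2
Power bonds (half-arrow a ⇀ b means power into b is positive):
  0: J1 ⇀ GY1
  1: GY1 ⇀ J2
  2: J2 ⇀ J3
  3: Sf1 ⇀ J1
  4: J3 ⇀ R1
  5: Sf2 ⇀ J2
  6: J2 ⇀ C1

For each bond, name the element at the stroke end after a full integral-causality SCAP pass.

β3 |Sf1  (Sf1: flow source, stroke at near end)
β5 |Sf2  (Sf2 (Sf) sets flow on bond)
β0 |J1  (1-jn J1 has f-setter on 3)
β1 |J2  (J2 flow already set via bond 5)
β2 |J2  (1-jn J2 has f-setter on 5)
β6 |J2  (J2 flow already set via bond 5)
β4 |J3  (common-f at J3 fixed by 2)

b0 stroke at J1
b1 stroke at J2
b2 stroke at J2
b3 stroke at Sf1
b4 stroke at J3
b5 stroke at Sf2
b6 stroke at J2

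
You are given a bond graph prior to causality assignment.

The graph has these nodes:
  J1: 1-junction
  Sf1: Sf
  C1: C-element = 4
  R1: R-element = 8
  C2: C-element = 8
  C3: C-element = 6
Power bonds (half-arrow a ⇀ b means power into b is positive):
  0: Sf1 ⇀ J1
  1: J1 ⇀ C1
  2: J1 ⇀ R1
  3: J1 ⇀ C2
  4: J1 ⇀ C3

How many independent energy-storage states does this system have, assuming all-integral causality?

#0 |Sf1  (Sf1 (Sf) sets flow on bond)
#1 |J1  (J1 flow already set via bond 0)
#2 |J1  (J1: bond 0 brought flow, rest push out)
#3 |J1  (J1 flow already set via bond 0)
#4 |J1  (1-jn J1 has f-setter on 0)

3  (C1, C2, C3 all integral)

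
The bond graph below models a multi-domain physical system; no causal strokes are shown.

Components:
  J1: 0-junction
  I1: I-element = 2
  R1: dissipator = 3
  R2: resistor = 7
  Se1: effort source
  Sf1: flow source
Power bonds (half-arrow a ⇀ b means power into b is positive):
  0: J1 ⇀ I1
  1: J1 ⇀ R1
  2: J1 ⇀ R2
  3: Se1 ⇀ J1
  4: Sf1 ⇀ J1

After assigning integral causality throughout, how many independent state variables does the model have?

1  (I1 all integral)

b3 stroke at J1  (Se1: effort source, stroke at far end)
b4 stroke at Sf1  (Sf1 (Sf) sets flow on bond)
b0 stroke at I1  (0-jn J1 has e-setter on 3)
b1 stroke at R1  (common-e at J1 fixed by 3)
b2 stroke at R2  (J1: bond 3 brought effort, rest push out)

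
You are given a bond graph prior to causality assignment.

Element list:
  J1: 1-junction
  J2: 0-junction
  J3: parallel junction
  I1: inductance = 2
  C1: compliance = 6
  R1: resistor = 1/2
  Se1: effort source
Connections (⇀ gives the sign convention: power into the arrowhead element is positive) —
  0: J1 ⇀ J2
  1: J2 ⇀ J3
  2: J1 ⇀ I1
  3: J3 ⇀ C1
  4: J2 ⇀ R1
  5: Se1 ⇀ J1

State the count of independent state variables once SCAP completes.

b5 →J1  (Se1: effort source, stroke at far end)
b2 →I1  (I1 integral (f out))
b0 →J1  (J1 flow already set via bond 2)
b3 →J3  (C1 outputs effort q/C1)
b1 →J2  (common-e at J3 fixed by 3)
b4 →R1  (J2 effort already set via bond 1)

2  (C1, I1 all integral)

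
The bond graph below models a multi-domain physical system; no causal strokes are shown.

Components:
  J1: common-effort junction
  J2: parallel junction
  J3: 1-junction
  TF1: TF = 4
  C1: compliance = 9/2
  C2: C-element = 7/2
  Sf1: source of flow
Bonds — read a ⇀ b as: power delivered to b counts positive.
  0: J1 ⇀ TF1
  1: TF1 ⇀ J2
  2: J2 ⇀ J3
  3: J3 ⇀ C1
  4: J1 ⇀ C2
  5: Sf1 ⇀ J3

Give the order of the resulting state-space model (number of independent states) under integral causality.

2  (C1, C2 all integral)

β5 stroke→Sf1  (Sf1: flow source, stroke at near end)
β2 stroke→J3  (common-f at J3 fixed by 5)
β3 stroke→J3  (J3 flow already set via bond 5)
β1 stroke→J2  (J2: last free bond brings effort in)
β0 stroke→TF1  (TF TF1: opposite of bond 1)
β4 stroke→J1  (J1 needs exactly one e-in)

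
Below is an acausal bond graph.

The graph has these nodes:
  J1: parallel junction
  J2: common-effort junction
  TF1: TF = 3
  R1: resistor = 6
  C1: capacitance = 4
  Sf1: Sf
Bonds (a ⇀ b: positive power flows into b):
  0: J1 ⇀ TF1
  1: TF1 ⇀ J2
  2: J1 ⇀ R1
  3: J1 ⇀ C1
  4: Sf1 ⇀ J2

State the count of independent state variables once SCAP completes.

1  (C1 all integral)

β4 stroke→Sf1  (Sf1 (Sf) sets flow on bond)
β1 stroke→J2  (J2: last free bond brings effort in)
β0 stroke→TF1  (TF TF1: opposite of bond 1)
β3 stroke→J1  (C1 integral (e out))
β2 stroke→R1  (common-e at J1 fixed by 3)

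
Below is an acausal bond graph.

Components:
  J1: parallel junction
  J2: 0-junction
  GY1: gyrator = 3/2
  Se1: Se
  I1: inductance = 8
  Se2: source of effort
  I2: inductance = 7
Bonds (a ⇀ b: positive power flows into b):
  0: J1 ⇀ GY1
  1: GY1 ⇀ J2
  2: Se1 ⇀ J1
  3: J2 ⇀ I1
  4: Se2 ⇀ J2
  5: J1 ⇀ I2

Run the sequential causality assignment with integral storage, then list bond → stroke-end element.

bond 2 →J1  (Se1 (Se) sets effort on bond)
bond 4 →J2  (Se2 fixes effort; stroke away)
bond 0 →GY1  (common-e at J1 fixed by 2)
bond 5 →I2  (J1: bond 2 brought effort, rest push out)
bond 1 →GY1  (J2 effort already set via bond 4)
bond 3 →I1  (common-e at J2 fixed by 4)

b0 |GY1
b1 |GY1
b2 |J1
b3 |I1
b4 |J2
b5 |I2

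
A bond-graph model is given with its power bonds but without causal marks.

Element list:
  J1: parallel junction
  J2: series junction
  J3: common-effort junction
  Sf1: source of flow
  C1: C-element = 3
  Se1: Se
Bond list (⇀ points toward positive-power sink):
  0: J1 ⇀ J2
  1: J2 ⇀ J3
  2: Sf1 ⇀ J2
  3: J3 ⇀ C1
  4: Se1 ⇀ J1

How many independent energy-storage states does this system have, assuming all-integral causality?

1  (C1 all integral)

b2 →Sf1  (Sf1 fixes flow; stroke at Sf1)
b4 →J1  (source Se1 imposes e)
b0 →J2  (J1: bond 4 brought effort, rest push out)
b1 →J2  (1-jn J2 has f-setter on 2)
b3 →J3  (only one effort-in slot at J3)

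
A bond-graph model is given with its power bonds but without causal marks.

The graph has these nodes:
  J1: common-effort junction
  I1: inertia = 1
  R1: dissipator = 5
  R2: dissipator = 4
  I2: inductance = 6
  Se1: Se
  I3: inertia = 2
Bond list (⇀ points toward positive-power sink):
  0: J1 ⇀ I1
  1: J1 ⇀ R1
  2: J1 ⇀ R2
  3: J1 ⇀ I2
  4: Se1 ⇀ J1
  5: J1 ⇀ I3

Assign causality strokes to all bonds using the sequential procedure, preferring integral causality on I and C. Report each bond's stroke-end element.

b0 |I1
b1 |R1
b2 |R2
b3 |I2
b4 |J1
b5 |I3

bond 4 stroke at J1  (Se1 (Se) sets effort on bond)
bond 0 stroke at I1  (common-e at J1 fixed by 4)
bond 1 stroke at R1  (J1: bond 4 brought effort, rest push out)
bond 2 stroke at R2  (J1 effort already set via bond 4)
bond 3 stroke at I2  (common-e at J1 fixed by 4)
bond 5 stroke at I3  (0-jn J1 has e-setter on 4)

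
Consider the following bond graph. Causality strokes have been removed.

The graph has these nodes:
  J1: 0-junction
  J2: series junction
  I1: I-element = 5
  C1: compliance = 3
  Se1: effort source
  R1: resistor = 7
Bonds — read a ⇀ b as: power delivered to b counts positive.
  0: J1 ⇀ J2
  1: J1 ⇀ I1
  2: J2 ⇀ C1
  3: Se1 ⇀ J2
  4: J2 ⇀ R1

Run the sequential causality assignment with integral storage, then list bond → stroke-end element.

#0 stroke→J1
#1 stroke→I1
#2 stroke→J2
#3 stroke→J2
#4 stroke→J2

b3 stroke at J2  (source Se1 imposes e)
b1 stroke at I1  (prefer integral on I1)
b0 stroke at J1  (closing 0-jn rule on J1)
b2 stroke at J2  (J2: bond 0 brought flow, rest push out)
b4 stroke at J2  (1-jn J2 has f-setter on 0)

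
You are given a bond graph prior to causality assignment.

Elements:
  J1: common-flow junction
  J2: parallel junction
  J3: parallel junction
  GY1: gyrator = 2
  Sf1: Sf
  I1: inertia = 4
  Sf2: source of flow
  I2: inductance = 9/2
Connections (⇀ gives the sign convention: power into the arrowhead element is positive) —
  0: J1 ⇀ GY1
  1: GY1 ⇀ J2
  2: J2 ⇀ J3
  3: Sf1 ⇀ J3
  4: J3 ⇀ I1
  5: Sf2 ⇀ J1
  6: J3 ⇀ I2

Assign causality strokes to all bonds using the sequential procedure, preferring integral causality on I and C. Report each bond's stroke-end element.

#0 →J1
#1 →J2
#2 →J3
#3 →Sf1
#4 →I1
#5 →Sf2
#6 →I2

bond 3 →Sf1  (Sf1 fixes flow; stroke at Sf1)
bond 5 →Sf2  (Sf2 (Sf) sets flow on bond)
bond 0 →J1  (J1 flow already set via bond 5)
bond 1 →J2  (through GY1, causality inverts; strokes same side of GY1)
bond 2 →J3  (0-jn J2 has e-setter on 1)
bond 4 →I1  (0-jn J3 has e-setter on 2)
bond 6 →I2  (J3 effort already set via bond 2)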